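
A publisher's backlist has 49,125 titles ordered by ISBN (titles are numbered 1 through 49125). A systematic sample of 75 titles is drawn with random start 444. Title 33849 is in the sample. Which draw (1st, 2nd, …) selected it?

52

k = 49125/75 = 655
position = (33849 − 444)/655 + 1 = 33405/655 + 1 = 51 + 1 = 52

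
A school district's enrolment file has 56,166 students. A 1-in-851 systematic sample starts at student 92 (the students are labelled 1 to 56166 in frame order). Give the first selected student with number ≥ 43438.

43493

k = 851
Steps past start: ⌈(43438 − 92)/851⌉ = ⌈43346/851⌉ = 51
Selected student: 92 + 51×851 = 43493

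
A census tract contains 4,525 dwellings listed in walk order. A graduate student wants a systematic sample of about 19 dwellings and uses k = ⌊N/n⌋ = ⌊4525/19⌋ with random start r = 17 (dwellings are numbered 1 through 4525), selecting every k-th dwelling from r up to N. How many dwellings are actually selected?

19

k = ⌊4525/19⌋ = 238
Achieved size = ⌊(4525 − 17)/238⌋ + 1 = ⌊4508/238⌋ + 1 = 18 + 1 = 19
(last selection: 17 + 18×238 = 4301 ≤ 4525; next would be 4539 > 4525)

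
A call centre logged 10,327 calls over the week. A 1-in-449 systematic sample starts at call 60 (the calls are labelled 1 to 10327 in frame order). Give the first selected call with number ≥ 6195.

k = 449
Steps past start: ⌈(6195 − 60)/449⌉ = ⌈6135/449⌉ = 14
Selected call: 60 + 14×449 = 6346

6346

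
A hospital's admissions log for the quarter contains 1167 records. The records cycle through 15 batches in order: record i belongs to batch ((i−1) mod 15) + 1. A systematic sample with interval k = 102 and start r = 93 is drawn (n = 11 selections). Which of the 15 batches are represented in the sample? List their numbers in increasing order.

Consecutive selections differ by k = 102, so their batch numbers differ by 102 mod 15 = 12.
gcd(102, 15) = 3, so the sample visits 15/3 = 5 distinct residues mod 15.
Start 93 is batch 3; the batches hit are 3, 6, 9, 12, 15.

3, 6, 9, 12, 15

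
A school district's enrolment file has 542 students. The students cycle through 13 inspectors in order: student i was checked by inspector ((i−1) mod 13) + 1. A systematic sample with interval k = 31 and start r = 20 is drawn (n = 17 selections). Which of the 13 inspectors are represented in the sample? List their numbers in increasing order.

1, 2, 3, 4, 5, 6, 7, 8, 9, 10, 11, 12, 13

Consecutive selections differ by k = 31, so their inspector numbers differ by 31 mod 13 = 5.
gcd(31, 13) = 1, so the sample visits 13/1 = 13 distinct residues mod 13.
Start 20 is inspector 7; the inspectors hit are 1, 2, 3, 4, 5, 6, 7, 8, 9, 10, 11, 12, 13.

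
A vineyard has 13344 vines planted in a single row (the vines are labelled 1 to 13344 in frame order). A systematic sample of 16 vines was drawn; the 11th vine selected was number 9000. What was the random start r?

660

k = 13344/16 = 834
r = 9000 − (11−1)×834 = 9000 − 8340 = 660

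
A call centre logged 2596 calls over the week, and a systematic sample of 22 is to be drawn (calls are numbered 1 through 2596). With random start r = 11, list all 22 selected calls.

11, 129, 247, 365, 483, 601, 719, 837, 955, 1073, 1191, 1309, 1427, 1545, 1663, 1781, 1899, 2017, 2135, 2253, 2371, 2489

k = N/n = 2596/22 = 118
call 1: 11
call 2: 11 + 118 = 129
call 3: 129 + 118 = 247
call 4: 247 + 118 = 365
call 5: 365 + 118 = 483
call 6: 483 + 118 = 601
call 7: 601 + 118 = 719
call 8: 719 + 118 = 837
call 9: 837 + 118 = 955
call 10: 955 + 118 = 1073
call 11: 1073 + 118 = 1191
call 12: 1191 + 118 = 1309
call 13: 1309 + 118 = 1427
call 14: 1427 + 118 = 1545
call 15: 1545 + 118 = 1663
call 16: 1663 + 118 = 1781
call 17: 1781 + 118 = 1899
call 18: 1899 + 118 = 2017
call 19: 2017 + 118 = 2135
call 20: 2135 + 118 = 2253
call 21: 2253 + 118 = 2371
call 22: 2371 + 118 = 2489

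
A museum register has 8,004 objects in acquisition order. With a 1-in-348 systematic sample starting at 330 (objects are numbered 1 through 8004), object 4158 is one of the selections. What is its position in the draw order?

k = 348
position = (4158 − 330)/348 + 1 = 3828/348 + 1 = 11 + 1 = 12

12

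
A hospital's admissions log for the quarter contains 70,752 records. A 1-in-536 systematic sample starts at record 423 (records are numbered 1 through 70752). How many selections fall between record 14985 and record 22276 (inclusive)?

13

k = 536
First selection ≥ 14985: 423 + ⌈(14985−423)/536⌉·536 = 423 + 28×536 = 15431
Last selection ≤ 22276: 423 + ⌊(22276−423)/536⌋·536 = 423 + 40×536 = 21863
Count = 40 − 28 + 1 = 13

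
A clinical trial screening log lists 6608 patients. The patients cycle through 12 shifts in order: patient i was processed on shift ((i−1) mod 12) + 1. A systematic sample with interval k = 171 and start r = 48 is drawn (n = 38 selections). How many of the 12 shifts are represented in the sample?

Consecutive selections differ by k = 171, so their shift numbers differ by 171 mod 12 = 3.
gcd(171, 12) = 3, so the sample visits 12/3 = 4 distinct residues mod 12.
Start 48 is shift 12; the shifts hit are 3, 6, 9, 12.

4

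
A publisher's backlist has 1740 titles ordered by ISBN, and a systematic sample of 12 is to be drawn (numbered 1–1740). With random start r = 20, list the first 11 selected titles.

20, 165, 310, 455, 600, 745, 890, 1035, 1180, 1325, 1470

k = N/n = 1740/12 = 145
title 1: 20
title 2: 20 + 145 = 165
title 3: 165 + 145 = 310
title 4: 310 + 145 = 455
title 5: 455 + 145 = 600
title 6: 600 + 145 = 745
title 7: 745 + 145 = 890
title 8: 890 + 145 = 1035
title 9: 1035 + 145 = 1180
title 10: 1180 + 145 = 1325
title 11: 1325 + 145 = 1470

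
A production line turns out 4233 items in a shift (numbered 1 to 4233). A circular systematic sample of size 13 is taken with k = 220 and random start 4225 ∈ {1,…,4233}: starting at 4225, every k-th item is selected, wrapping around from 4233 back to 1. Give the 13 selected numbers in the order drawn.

Selection 1: 4225
Selection 2: 4225 + 220 = 4445 → 4445 − 4233 = 212
Selection 3: 212 + 220 = 432
Selection 4: 432 + 220 = 652
Selection 5: 652 + 220 = 872
Selection 6: 872 + 220 = 1092
Selection 7: 1092 + 220 = 1312
Selection 8: 1312 + 220 = 1532
Selection 9: 1532 + 220 = 1752
Selection 10: 1752 + 220 = 1972
Selection 11: 1972 + 220 = 2192
Selection 12: 2192 + 220 = 2412
Selection 13: 2412 + 220 = 2632

4225, 212, 432, 652, 872, 1092, 1312, 1532, 1752, 1972, 2192, 2412, 2632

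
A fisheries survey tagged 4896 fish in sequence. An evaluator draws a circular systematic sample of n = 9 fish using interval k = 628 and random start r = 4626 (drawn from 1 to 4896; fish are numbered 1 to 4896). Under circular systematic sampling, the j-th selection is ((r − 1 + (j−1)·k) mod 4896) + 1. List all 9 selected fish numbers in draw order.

Selection 1: 4626
Selection 2: 4626 + 628 = 5254 → 5254 − 4896 = 358
Selection 3: 358 + 628 = 986
Selection 4: 986 + 628 = 1614
Selection 5: 1614 + 628 = 2242
Selection 6: 2242 + 628 = 2870
Selection 7: 2870 + 628 = 3498
Selection 8: 3498 + 628 = 4126
Selection 9: 4126 + 628 = 4754

4626, 358, 986, 1614, 2242, 2870, 3498, 4126, 4754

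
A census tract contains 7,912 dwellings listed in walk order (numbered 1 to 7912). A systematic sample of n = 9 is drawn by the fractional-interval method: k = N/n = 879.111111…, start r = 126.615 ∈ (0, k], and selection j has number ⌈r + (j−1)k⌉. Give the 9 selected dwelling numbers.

127, 1006, 1885, 2764, 3644, 4523, 5402, 6281, 7160

j=1: r + 0k = 126.615 → ⌈·⌉ = 127
j=2: r + 1k = 1005.726111… → ⌈·⌉ = 1006
j=3: r + 2k = 1884.837222… → ⌈·⌉ = 1885
j=4: r + 3k = 2763.948333… → ⌈·⌉ = 2764
j=5: r + 4k = 3643.059444… → ⌈·⌉ = 3644
j=6: r + 5k = 4522.170555… → ⌈·⌉ = 4523
j=7: r + 6k = 5401.281666… → ⌈·⌉ = 5402
j=8: r + 7k = 6280.392777… → ⌈·⌉ = 6281
j=9: r + 8k = 7159.503888… → ⌈·⌉ = 7160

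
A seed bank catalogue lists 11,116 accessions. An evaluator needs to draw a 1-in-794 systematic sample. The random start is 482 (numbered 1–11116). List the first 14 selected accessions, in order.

accession 1: 482
accession 2: 482 + 794 = 1276
accession 3: 1276 + 794 = 2070
accession 4: 2070 + 794 = 2864
accession 5: 2864 + 794 = 3658
accession 6: 3658 + 794 = 4452
accession 7: 4452 + 794 = 5246
accession 8: 5246 + 794 = 6040
accession 9: 6040 + 794 = 6834
accession 10: 6834 + 794 = 7628
accession 11: 7628 + 794 = 8422
accession 12: 8422 + 794 = 9216
accession 13: 9216 + 794 = 10010
accession 14: 10010 + 794 = 10804

482, 1276, 2070, 2864, 3658, 4452, 5246, 6040, 6834, 7628, 8422, 9216, 10010, 10804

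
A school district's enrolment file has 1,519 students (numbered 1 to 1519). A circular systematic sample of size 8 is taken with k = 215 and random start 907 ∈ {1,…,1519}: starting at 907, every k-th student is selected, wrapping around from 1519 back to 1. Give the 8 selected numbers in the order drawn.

907, 1122, 1337, 33, 248, 463, 678, 893

Selection 1: 907
Selection 2: 907 + 215 = 1122
Selection 3: 1122 + 215 = 1337
Selection 4: 1337 + 215 = 1552 → 1552 − 1519 = 33
Selection 5: 33 + 215 = 248
Selection 6: 248 + 215 = 463
Selection 7: 463 + 215 = 678
Selection 8: 678 + 215 = 893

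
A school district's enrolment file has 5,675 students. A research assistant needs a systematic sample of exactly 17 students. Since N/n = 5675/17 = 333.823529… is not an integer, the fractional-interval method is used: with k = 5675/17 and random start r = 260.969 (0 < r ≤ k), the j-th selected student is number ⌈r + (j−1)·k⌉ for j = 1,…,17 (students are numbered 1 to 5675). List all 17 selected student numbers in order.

261, 595, 929, 1263, 1597, 1931, 2264, 2598, 2932, 3266, 3600, 3934, 4267, 4601, 4935, 5269, 5603

j=1: r + 0k = 260.969 → ⌈·⌉ = 261
j=2: r + 1k = 594.792529… → ⌈·⌉ = 595
j=3: r + 2k = 928.616058… → ⌈·⌉ = 929
j=4: r + 3k = 1262.439588… → ⌈·⌉ = 1263
j=5: r + 4k = 1596.263117… → ⌈·⌉ = 1597
j=6: r + 5k = 1930.086647… → ⌈·⌉ = 1931
j=7: r + 6k = 2263.910176… → ⌈·⌉ = 2264
j=8: r + 7k = 2597.733705… → ⌈·⌉ = 2598
j=9: r + 8k = 2931.557235… → ⌈·⌉ = 2932
j=10: r + 9k = 3265.380764… → ⌈·⌉ = 3266
j=11: r + 10k = 3599.204294… → ⌈·⌉ = 3600
j=12: r + 11k = 3933.027823… → ⌈·⌉ = 3934
j=13: r + 12k = 4266.851352… → ⌈·⌉ = 4267
j=14: r + 13k = 4600.674882… → ⌈·⌉ = 4601
j=15: r + 14k = 4934.498411… → ⌈·⌉ = 4935
j=16: r + 15k = 5268.321941… → ⌈·⌉ = 5269
j=17: r + 16k = 5602.145470… → ⌈·⌉ = 5603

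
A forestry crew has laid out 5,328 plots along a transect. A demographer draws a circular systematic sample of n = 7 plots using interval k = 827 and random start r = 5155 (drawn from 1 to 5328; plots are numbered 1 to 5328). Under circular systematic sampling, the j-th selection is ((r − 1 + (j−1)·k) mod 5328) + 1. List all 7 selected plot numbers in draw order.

5155, 654, 1481, 2308, 3135, 3962, 4789

Selection 1: 5155
Selection 2: 5155 + 827 = 5982 → 5982 − 5328 = 654
Selection 3: 654 + 827 = 1481
Selection 4: 1481 + 827 = 2308
Selection 5: 2308 + 827 = 3135
Selection 6: 3135 + 827 = 3962
Selection 7: 3962 + 827 = 4789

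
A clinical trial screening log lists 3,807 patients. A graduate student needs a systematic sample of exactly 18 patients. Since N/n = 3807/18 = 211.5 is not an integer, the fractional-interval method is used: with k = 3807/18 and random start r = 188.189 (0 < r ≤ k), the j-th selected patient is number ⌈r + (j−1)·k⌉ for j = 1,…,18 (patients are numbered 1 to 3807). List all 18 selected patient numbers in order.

189, 400, 612, 823, 1035, 1246, 1458, 1669, 1881, 2092, 2304, 2515, 2727, 2938, 3150, 3361, 3573, 3784

j=1: r + 0k = 188.189 → ⌈·⌉ = 189
j=2: r + 1k = 399.689 → ⌈·⌉ = 400
j=3: r + 2k = 611.189 → ⌈·⌉ = 612
j=4: r + 3k = 822.689 → ⌈·⌉ = 823
j=5: r + 4k = 1034.189 → ⌈·⌉ = 1035
j=6: r + 5k = 1245.689 → ⌈·⌉ = 1246
j=7: r + 6k = 1457.189 → ⌈·⌉ = 1458
j=8: r + 7k = 1668.689 → ⌈·⌉ = 1669
j=9: r + 8k = 1880.189 → ⌈·⌉ = 1881
j=10: r + 9k = 2091.689 → ⌈·⌉ = 2092
j=11: r + 10k = 2303.189 → ⌈·⌉ = 2304
j=12: r + 11k = 2514.689 → ⌈·⌉ = 2515
j=13: r + 12k = 2726.189 → ⌈·⌉ = 2727
j=14: r + 13k = 2937.689 → ⌈·⌉ = 2938
j=15: r + 14k = 3149.189 → ⌈·⌉ = 3150
j=16: r + 15k = 3360.689 → ⌈·⌉ = 3361
j=17: r + 16k = 3572.189 → ⌈·⌉ = 3573
j=18: r + 17k = 3783.689 → ⌈·⌉ = 3784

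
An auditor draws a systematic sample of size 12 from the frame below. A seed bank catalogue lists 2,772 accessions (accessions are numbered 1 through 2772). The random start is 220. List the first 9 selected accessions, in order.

220, 451, 682, 913, 1144, 1375, 1606, 1837, 2068

k = N/n = 2772/12 = 231
accession 1: 220
accession 2: 220 + 231 = 451
accession 3: 451 + 231 = 682
accession 4: 682 + 231 = 913
accession 5: 913 + 231 = 1144
accession 6: 1144 + 231 = 1375
accession 7: 1375 + 231 = 1606
accession 8: 1606 + 231 = 1837
accession 9: 1837 + 231 = 2068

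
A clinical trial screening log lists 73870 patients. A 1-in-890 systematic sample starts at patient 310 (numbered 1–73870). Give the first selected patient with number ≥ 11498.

11880

k = 890
Steps past start: ⌈(11498 − 310)/890⌉ = ⌈11188/890⌉ = 13
Selected patient: 310 + 13×890 = 11880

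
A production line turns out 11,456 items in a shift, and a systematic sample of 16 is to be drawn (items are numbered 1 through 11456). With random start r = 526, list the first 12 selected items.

526, 1242, 1958, 2674, 3390, 4106, 4822, 5538, 6254, 6970, 7686, 8402

k = N/n = 11456/16 = 716
item 1: 526
item 2: 526 + 716 = 1242
item 3: 1242 + 716 = 1958
item 4: 1958 + 716 = 2674
item 5: 2674 + 716 = 3390
item 6: 3390 + 716 = 4106
item 7: 4106 + 716 = 4822
item 8: 4822 + 716 = 5538
item 9: 5538 + 716 = 6254
item 10: 6254 + 716 = 6970
item 11: 6970 + 716 = 7686
item 12: 7686 + 716 = 8402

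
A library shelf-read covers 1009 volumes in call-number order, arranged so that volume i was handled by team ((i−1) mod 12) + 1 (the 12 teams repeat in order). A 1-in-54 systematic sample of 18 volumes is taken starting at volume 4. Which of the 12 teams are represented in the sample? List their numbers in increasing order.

4, 10

Consecutive selections differ by k = 54, so their team numbers differ by 54 mod 12 = 6.
gcd(54, 12) = 6, so the sample visits 12/6 = 2 distinct residues mod 12.
Start 4 is team 4; the teams hit are 4, 10.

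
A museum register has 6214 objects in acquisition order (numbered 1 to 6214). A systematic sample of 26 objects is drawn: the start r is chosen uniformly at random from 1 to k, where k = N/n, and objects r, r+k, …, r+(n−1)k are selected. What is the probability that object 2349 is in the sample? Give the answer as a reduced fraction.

1/239

k = 6214/26 = 239.
Object 2349 is selected iff r ≡ 2349 (mod 239); exactly one such r in {1,…,239}.
Inclusion probability = 1/239.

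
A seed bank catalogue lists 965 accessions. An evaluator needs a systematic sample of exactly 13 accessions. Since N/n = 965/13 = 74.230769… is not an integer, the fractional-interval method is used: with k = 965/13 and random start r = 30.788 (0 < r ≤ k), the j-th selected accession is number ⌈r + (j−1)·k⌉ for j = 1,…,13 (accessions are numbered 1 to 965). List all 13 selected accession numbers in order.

31, 106, 180, 254, 328, 402, 477, 551, 625, 699, 774, 848, 922

j=1: r + 0k = 30.788 → ⌈·⌉ = 31
j=2: r + 1k = 105.018769… → ⌈·⌉ = 106
j=3: r + 2k = 179.249538… → ⌈·⌉ = 180
j=4: r + 3k = 253.480307… → ⌈·⌉ = 254
j=5: r + 4k = 327.711076… → ⌈·⌉ = 328
j=6: r + 5k = 401.941846… → ⌈·⌉ = 402
j=7: r + 6k = 476.172615… → ⌈·⌉ = 477
j=8: r + 7k = 550.403384… → ⌈·⌉ = 551
j=9: r + 8k = 624.634153… → ⌈·⌉ = 625
j=10: r + 9k = 698.864923… → ⌈·⌉ = 699
j=11: r + 10k = 773.095692… → ⌈·⌉ = 774
j=12: r + 11k = 847.326461… → ⌈·⌉ = 848
j=13: r + 12k = 921.557230… → ⌈·⌉ = 922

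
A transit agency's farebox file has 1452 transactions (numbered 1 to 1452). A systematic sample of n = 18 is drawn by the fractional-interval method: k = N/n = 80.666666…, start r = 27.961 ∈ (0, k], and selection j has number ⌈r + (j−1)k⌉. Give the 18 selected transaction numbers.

j=1: r + 0k = 27.961 → ⌈·⌉ = 28
j=2: r + 1k = 108.627666… → ⌈·⌉ = 109
j=3: r + 2k = 189.294333… → ⌈·⌉ = 190
j=4: r + 3k = 269.961 → ⌈·⌉ = 270
j=5: r + 4k = 350.627666… → ⌈·⌉ = 351
j=6: r + 5k = 431.294333… → ⌈·⌉ = 432
j=7: r + 6k = 511.961 → ⌈·⌉ = 512
j=8: r + 7k = 592.627666… → ⌈·⌉ = 593
j=9: r + 8k = 673.294333… → ⌈·⌉ = 674
j=10: r + 9k = 753.961 → ⌈·⌉ = 754
j=11: r + 10k = 834.627666… → ⌈·⌉ = 835
j=12: r + 11k = 915.294333… → ⌈·⌉ = 916
j=13: r + 12k = 995.961 → ⌈·⌉ = 996
j=14: r + 13k = 1076.627666… → ⌈·⌉ = 1077
j=15: r + 14k = 1157.294333… → ⌈·⌉ = 1158
j=16: r + 15k = 1237.961 → ⌈·⌉ = 1238
j=17: r + 16k = 1318.627666… → ⌈·⌉ = 1319
j=18: r + 17k = 1399.294333… → ⌈·⌉ = 1400

28, 109, 190, 270, 351, 432, 512, 593, 674, 754, 835, 916, 996, 1077, 1158, 1238, 1319, 1400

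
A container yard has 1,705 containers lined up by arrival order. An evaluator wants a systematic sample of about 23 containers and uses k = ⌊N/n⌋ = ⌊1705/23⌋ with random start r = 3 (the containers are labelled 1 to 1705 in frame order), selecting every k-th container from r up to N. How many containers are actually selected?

k = ⌊1705/23⌋ = 74
Achieved size = ⌊(1705 − 3)/74⌋ + 1 = ⌊1702/74⌋ + 1 = 23 + 1 = 24
(last selection: 3 + 23×74 = 1705 ≤ 1705; next would be 1779 > 1705)

24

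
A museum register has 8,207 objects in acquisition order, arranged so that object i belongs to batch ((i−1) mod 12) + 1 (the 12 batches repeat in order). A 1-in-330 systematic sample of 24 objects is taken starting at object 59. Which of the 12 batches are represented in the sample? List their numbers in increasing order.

Consecutive selections differ by k = 330, so their batch numbers differ by 330 mod 12 = 6.
gcd(330, 12) = 6, so the sample visits 12/6 = 2 distinct residues mod 12.
Start 59 is batch 11; the batches hit are 5, 11.

5, 11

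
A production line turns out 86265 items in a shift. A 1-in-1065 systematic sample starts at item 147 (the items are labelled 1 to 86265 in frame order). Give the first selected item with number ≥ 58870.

k = 1065
Steps past start: ⌈(58870 − 147)/1065⌉ = ⌈58723/1065⌉ = 56
Selected item: 147 + 56×1065 = 59787

59787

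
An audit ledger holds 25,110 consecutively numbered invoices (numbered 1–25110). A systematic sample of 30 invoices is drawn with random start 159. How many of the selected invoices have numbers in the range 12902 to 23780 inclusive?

13

k = 25110/30 = 837
First selection ≥ 12902: 159 + ⌈(12902−159)/837⌉·837 = 159 + 16×837 = 13551
Last selection ≤ 23780: 159 + ⌊(23780−159)/837⌋·837 = 159 + 28×837 = 23595
Count = 28 − 16 + 1 = 13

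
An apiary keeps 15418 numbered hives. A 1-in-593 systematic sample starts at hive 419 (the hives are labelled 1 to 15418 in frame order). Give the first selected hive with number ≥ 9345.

k = 593
Steps past start: ⌈(9345 − 419)/593⌉ = ⌈8926/593⌉ = 16
Selected hive: 419 + 16×593 = 9907

9907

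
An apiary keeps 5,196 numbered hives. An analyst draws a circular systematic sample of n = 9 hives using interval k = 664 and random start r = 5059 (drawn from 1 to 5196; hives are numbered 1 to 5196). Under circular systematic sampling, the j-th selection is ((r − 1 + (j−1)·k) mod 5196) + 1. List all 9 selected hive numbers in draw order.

Selection 1: 5059
Selection 2: 5059 + 664 = 5723 → 5723 − 5196 = 527
Selection 3: 527 + 664 = 1191
Selection 4: 1191 + 664 = 1855
Selection 5: 1855 + 664 = 2519
Selection 6: 2519 + 664 = 3183
Selection 7: 3183 + 664 = 3847
Selection 8: 3847 + 664 = 4511
Selection 9: 4511 + 664 = 5175

5059, 527, 1191, 1855, 2519, 3183, 3847, 4511, 5175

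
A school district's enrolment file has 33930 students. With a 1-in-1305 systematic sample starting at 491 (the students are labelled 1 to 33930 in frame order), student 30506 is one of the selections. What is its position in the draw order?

24

k = 1305
position = (30506 − 491)/1305 + 1 = 30015/1305 + 1 = 23 + 1 = 24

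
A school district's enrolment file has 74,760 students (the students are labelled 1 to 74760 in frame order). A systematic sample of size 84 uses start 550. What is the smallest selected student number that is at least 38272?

k = 74760/84 = 890
Steps past start: ⌈(38272 − 550)/890⌉ = ⌈37722/890⌉ = 43
Selected student: 550 + 43×890 = 38820

38820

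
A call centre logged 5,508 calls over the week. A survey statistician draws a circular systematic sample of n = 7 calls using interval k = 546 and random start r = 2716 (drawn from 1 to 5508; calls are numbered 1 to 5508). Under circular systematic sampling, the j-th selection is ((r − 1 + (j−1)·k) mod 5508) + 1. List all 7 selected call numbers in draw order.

Selection 1: 2716
Selection 2: 2716 + 546 = 3262
Selection 3: 3262 + 546 = 3808
Selection 4: 3808 + 546 = 4354
Selection 5: 4354 + 546 = 4900
Selection 6: 4900 + 546 = 5446
Selection 7: 5446 + 546 = 5992 → 5992 − 5508 = 484

2716, 3262, 3808, 4354, 4900, 5446, 484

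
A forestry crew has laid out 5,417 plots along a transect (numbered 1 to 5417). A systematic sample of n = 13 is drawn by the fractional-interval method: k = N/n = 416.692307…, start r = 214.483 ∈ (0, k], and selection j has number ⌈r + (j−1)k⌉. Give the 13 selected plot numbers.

j=1: r + 0k = 214.483 → ⌈·⌉ = 215
j=2: r + 1k = 631.175307… → ⌈·⌉ = 632
j=3: r + 2k = 1047.867615… → ⌈·⌉ = 1048
j=4: r + 3k = 1464.559923… → ⌈·⌉ = 1465
j=5: r + 4k = 1881.252230… → ⌈·⌉ = 1882
j=6: r + 5k = 2297.944538… → ⌈·⌉ = 2298
j=7: r + 6k = 2714.636846… → ⌈·⌉ = 2715
j=8: r + 7k = 3131.329153… → ⌈·⌉ = 3132
j=9: r + 8k = 3548.021461… → ⌈·⌉ = 3549
j=10: r + 9k = 3964.713769… → ⌈·⌉ = 3965
j=11: r + 10k = 4381.406076… → ⌈·⌉ = 4382
j=12: r + 11k = 4798.098384… → ⌈·⌉ = 4799
j=13: r + 12k = 5214.790692… → ⌈·⌉ = 5215

215, 632, 1048, 1465, 1882, 2298, 2715, 3132, 3549, 3965, 4382, 4799, 5215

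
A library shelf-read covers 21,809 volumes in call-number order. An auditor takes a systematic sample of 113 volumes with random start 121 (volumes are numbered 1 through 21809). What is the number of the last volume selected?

21737

k = 21809/113 = 193
113th selection = r + (113−1)·k = 121 + 112×193 = 121 + 21616 = 21737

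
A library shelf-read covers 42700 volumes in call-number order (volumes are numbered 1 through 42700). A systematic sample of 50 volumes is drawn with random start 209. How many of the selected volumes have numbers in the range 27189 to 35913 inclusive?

10

k = 42700/50 = 854
First selection ≥ 27189: 209 + ⌈(27189−209)/854⌉·854 = 209 + 32×854 = 27537
Last selection ≤ 35913: 209 + ⌊(35913−209)/854⌋·854 = 209 + 41×854 = 35223
Count = 41 − 32 + 1 = 10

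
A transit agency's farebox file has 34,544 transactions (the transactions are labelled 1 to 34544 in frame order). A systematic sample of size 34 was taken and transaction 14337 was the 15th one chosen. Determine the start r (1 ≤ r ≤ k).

113

k = 34544/34 = 1016
r = 14337 − (15−1)×1016 = 14337 − 14224 = 113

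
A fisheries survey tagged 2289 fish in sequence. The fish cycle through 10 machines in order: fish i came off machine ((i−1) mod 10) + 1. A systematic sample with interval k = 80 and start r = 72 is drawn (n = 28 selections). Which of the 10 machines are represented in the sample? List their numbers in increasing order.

Consecutive selections differ by k = 80, so their machine numbers differ by 80 mod 10 = 0.
gcd(80, 10) = 10, so the sample visits 10/10 = 1 distinct residues mod 10.
Start 72 is machine 2; the machines hit are 2.

2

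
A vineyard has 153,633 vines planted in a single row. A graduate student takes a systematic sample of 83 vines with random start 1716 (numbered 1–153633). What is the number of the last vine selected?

k = 153633/83 = 1851
83rd selection = r + (83−1)·k = 1716 + 82×1851 = 1716 + 151782 = 153498

153498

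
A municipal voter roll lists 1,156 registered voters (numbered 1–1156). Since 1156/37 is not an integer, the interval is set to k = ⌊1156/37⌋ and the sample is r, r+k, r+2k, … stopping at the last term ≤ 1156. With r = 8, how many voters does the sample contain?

k = ⌊1156/37⌋ = 31
Achieved size = ⌊(1156 − 8)/31⌋ + 1 = ⌊1148/31⌋ + 1 = 37 + 1 = 38
(last selection: 8 + 37×31 = 1155 ≤ 1156; next would be 1186 > 1156)

38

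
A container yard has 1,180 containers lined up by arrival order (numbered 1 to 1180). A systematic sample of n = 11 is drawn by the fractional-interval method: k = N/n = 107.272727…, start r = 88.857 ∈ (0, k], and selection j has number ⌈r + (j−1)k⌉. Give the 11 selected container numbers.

j=1: r + 0k = 88.857 → ⌈·⌉ = 89
j=2: r + 1k = 196.129727… → ⌈·⌉ = 197
j=3: r + 2k = 303.402454… → ⌈·⌉ = 304
j=4: r + 3k = 410.675181… → ⌈·⌉ = 411
j=5: r + 4k = 517.947909… → ⌈·⌉ = 518
j=6: r + 5k = 625.220636… → ⌈·⌉ = 626
j=7: r + 6k = 732.493363… → ⌈·⌉ = 733
j=8: r + 7k = 839.766090… → ⌈·⌉ = 840
j=9: r + 8k = 947.038818… → ⌈·⌉ = 948
j=10: r + 9k = 1054.311545… → ⌈·⌉ = 1055
j=11: r + 10k = 1161.584272… → ⌈·⌉ = 1162

89, 197, 304, 411, 518, 626, 733, 840, 948, 1055, 1162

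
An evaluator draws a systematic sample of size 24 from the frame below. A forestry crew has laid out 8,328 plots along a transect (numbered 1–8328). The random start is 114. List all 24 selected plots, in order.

114, 461, 808, 1155, 1502, 1849, 2196, 2543, 2890, 3237, 3584, 3931, 4278, 4625, 4972, 5319, 5666, 6013, 6360, 6707, 7054, 7401, 7748, 8095

k = N/n = 8328/24 = 347
plot 1: 114
plot 2: 114 + 347 = 461
plot 3: 461 + 347 = 808
plot 4: 808 + 347 = 1155
plot 5: 1155 + 347 = 1502
plot 6: 1502 + 347 = 1849
plot 7: 1849 + 347 = 2196
plot 8: 2196 + 347 = 2543
plot 9: 2543 + 347 = 2890
plot 10: 2890 + 347 = 3237
plot 11: 3237 + 347 = 3584
plot 12: 3584 + 347 = 3931
plot 13: 3931 + 347 = 4278
plot 14: 4278 + 347 = 4625
plot 15: 4625 + 347 = 4972
plot 16: 4972 + 347 = 5319
plot 17: 5319 + 347 = 5666
plot 18: 5666 + 347 = 6013
plot 19: 6013 + 347 = 6360
plot 20: 6360 + 347 = 6707
plot 21: 6707 + 347 = 7054
plot 22: 7054 + 347 = 7401
plot 23: 7401 + 347 = 7748
plot 24: 7748 + 347 = 8095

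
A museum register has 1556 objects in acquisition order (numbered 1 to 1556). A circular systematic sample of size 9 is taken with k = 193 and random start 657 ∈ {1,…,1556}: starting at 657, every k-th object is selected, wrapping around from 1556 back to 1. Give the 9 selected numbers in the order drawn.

657, 850, 1043, 1236, 1429, 66, 259, 452, 645

Selection 1: 657
Selection 2: 657 + 193 = 850
Selection 3: 850 + 193 = 1043
Selection 4: 1043 + 193 = 1236
Selection 5: 1236 + 193 = 1429
Selection 6: 1429 + 193 = 1622 → 1622 − 1556 = 66
Selection 7: 66 + 193 = 259
Selection 8: 259 + 193 = 452
Selection 9: 452 + 193 = 645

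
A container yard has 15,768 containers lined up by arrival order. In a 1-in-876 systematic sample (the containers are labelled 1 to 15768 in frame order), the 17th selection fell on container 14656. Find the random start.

k = 876
r = 14656 − (17−1)×876 = 14656 − 14016 = 640

640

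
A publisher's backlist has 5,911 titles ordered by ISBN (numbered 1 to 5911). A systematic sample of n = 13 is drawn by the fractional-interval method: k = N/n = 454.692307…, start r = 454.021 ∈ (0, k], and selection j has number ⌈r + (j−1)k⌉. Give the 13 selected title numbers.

455, 909, 1364, 1819, 2273, 2728, 3183, 3637, 4092, 4547, 5001, 5456, 5911

j=1: r + 0k = 454.021 → ⌈·⌉ = 455
j=2: r + 1k = 908.713307… → ⌈·⌉ = 909
j=3: r + 2k = 1363.405615… → ⌈·⌉ = 1364
j=4: r + 3k = 1818.097923… → ⌈·⌉ = 1819
j=5: r + 4k = 2272.790230… → ⌈·⌉ = 2273
j=6: r + 5k = 2727.482538… → ⌈·⌉ = 2728
j=7: r + 6k = 3182.174846… → ⌈·⌉ = 3183
j=8: r + 7k = 3636.867153… → ⌈·⌉ = 3637
j=9: r + 8k = 4091.559461… → ⌈·⌉ = 4092
j=10: r + 9k = 4546.251769… → ⌈·⌉ = 4547
j=11: r + 10k = 5000.944076… → ⌈·⌉ = 5001
j=12: r + 11k = 5455.636384… → ⌈·⌉ = 5456
j=13: r + 12k = 5910.328692… → ⌈·⌉ = 5911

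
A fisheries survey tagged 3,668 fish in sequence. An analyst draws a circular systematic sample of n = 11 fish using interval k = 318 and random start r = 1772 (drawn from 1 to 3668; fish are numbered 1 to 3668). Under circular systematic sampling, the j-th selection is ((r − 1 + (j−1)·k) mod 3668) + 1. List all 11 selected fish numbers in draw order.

1772, 2090, 2408, 2726, 3044, 3362, 12, 330, 648, 966, 1284

Selection 1: 1772
Selection 2: 1772 + 318 = 2090
Selection 3: 2090 + 318 = 2408
Selection 4: 2408 + 318 = 2726
Selection 5: 2726 + 318 = 3044
Selection 6: 3044 + 318 = 3362
Selection 7: 3362 + 318 = 3680 → 3680 − 3668 = 12
Selection 8: 12 + 318 = 330
Selection 9: 330 + 318 = 648
Selection 10: 648 + 318 = 966
Selection 11: 966 + 318 = 1284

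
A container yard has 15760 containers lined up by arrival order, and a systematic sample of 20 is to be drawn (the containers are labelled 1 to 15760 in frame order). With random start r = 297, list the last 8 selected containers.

k = N/n = 15760/20 = 788
13th selection = 297 + 12×788 = 9753
14th: 9753 + 788 = 10541
15th: 10541 + 788 = 11329
16th: 11329 + 788 = 12117
17th: 12117 + 788 = 12905
18th: 12905 + 788 = 13693
19th: 13693 + 788 = 14481
20th: 14481 + 788 = 15269

9753, 10541, 11329, 12117, 12905, 13693, 14481, 15269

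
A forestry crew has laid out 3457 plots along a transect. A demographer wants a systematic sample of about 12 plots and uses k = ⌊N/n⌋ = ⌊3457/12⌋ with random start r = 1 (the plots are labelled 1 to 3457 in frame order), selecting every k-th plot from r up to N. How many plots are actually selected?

k = ⌊3457/12⌋ = 288
Achieved size = ⌊(3457 − 1)/288⌋ + 1 = ⌊3456/288⌋ + 1 = 12 + 1 = 13
(last selection: 1 + 12×288 = 3457 ≤ 3457; next would be 3745 > 3457)

13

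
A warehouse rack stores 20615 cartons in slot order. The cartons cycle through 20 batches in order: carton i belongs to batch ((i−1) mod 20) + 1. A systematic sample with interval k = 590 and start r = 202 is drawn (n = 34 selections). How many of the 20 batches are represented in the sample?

2

Consecutive selections differ by k = 590, so their batch numbers differ by 590 mod 20 = 10.
gcd(590, 20) = 10, so the sample visits 20/10 = 2 distinct residues mod 20.
Start 202 is batch 2; the batches hit are 2, 12.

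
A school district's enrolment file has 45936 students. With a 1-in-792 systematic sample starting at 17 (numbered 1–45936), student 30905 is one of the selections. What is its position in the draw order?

40

k = 792
position = (30905 − 17)/792 + 1 = 30888/792 + 1 = 39 + 1 = 40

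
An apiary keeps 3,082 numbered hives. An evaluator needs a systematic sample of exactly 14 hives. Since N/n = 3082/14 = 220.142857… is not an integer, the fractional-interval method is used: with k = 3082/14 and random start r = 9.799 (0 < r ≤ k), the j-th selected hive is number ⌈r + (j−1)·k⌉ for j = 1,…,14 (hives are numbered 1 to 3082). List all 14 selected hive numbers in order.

10, 230, 451, 671, 891, 1111, 1331, 1551, 1771, 1992, 2212, 2432, 2652, 2872

j=1: r + 0k = 9.799 → ⌈·⌉ = 10
j=2: r + 1k = 229.941857… → ⌈·⌉ = 230
j=3: r + 2k = 450.084714… → ⌈·⌉ = 451
j=4: r + 3k = 670.227571… → ⌈·⌉ = 671
j=5: r + 4k = 890.370428… → ⌈·⌉ = 891
j=6: r + 5k = 1110.513285… → ⌈·⌉ = 1111
j=7: r + 6k = 1330.656142… → ⌈·⌉ = 1331
j=8: r + 7k = 1550.799 → ⌈·⌉ = 1551
j=9: r + 8k = 1770.941857… → ⌈·⌉ = 1771
j=10: r + 9k = 1991.084714… → ⌈·⌉ = 1992
j=11: r + 10k = 2211.227571… → ⌈·⌉ = 2212
j=12: r + 11k = 2431.370428… → ⌈·⌉ = 2432
j=13: r + 12k = 2651.513285… → ⌈·⌉ = 2652
j=14: r + 13k = 2871.656142… → ⌈·⌉ = 2872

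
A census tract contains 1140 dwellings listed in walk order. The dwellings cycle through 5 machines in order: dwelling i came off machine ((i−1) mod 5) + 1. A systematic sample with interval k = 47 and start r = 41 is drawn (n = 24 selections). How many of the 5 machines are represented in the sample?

5

Consecutive selections differ by k = 47, so their machine numbers differ by 47 mod 5 = 2.
gcd(47, 5) = 1, so the sample visits 5/1 = 5 distinct residues mod 5.
Start 41 is machine 1; the machines hit are 1, 2, 3, 4, 5.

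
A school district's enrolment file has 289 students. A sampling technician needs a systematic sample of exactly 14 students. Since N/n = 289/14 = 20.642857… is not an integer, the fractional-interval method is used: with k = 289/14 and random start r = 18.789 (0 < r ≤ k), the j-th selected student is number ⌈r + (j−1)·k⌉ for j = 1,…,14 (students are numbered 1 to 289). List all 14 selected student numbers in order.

j=1: r + 0k = 18.789 → ⌈·⌉ = 19
j=2: r + 1k = 39.431857… → ⌈·⌉ = 40
j=3: r + 2k = 60.074714… → ⌈·⌉ = 61
j=4: r + 3k = 80.717571… → ⌈·⌉ = 81
j=5: r + 4k = 101.360428… → ⌈·⌉ = 102
j=6: r + 5k = 122.003285… → ⌈·⌉ = 123
j=7: r + 6k = 142.646142… → ⌈·⌉ = 143
j=8: r + 7k = 163.289 → ⌈·⌉ = 164
j=9: r + 8k = 183.931857… → ⌈·⌉ = 184
j=10: r + 9k = 204.574714… → ⌈·⌉ = 205
j=11: r + 10k = 225.217571… → ⌈·⌉ = 226
j=12: r + 11k = 245.860428… → ⌈·⌉ = 246
j=13: r + 12k = 266.503285… → ⌈·⌉ = 267
j=14: r + 13k = 287.146142… → ⌈·⌉ = 288

19, 40, 61, 81, 102, 123, 143, 164, 184, 205, 226, 246, 267, 288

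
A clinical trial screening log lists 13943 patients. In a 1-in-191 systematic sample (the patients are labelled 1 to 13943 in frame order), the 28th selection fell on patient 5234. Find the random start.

77

k = 191
r = 5234 − (28−1)×191 = 5234 − 5157 = 77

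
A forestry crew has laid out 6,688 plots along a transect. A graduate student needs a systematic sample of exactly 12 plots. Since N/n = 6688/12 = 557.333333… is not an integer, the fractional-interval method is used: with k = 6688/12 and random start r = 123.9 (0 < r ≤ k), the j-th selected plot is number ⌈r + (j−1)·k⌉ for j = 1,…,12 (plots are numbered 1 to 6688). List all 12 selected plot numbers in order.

124, 682, 1239, 1796, 2354, 2911, 3468, 4026, 4583, 5140, 5698, 6255

j=1: r + 0k = 123.9 → ⌈·⌉ = 124
j=2: r + 1k = 681.233333… → ⌈·⌉ = 682
j=3: r + 2k = 1238.566666… → ⌈·⌉ = 1239
j=4: r + 3k = 1795.9 → ⌈·⌉ = 1796
j=5: r + 4k = 2353.233333… → ⌈·⌉ = 2354
j=6: r + 5k = 2910.566666… → ⌈·⌉ = 2911
j=7: r + 6k = 3467.9 → ⌈·⌉ = 3468
j=8: r + 7k = 4025.233333… → ⌈·⌉ = 4026
j=9: r + 8k = 4582.566666… → ⌈·⌉ = 4583
j=10: r + 9k = 5139.9 → ⌈·⌉ = 5140
j=11: r + 10k = 5697.233333… → ⌈·⌉ = 5698
j=12: r + 11k = 6254.566666… → ⌈·⌉ = 6255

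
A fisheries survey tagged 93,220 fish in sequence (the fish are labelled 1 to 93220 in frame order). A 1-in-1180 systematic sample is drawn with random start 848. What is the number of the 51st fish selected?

k = 1180
51st selection = r + (51−1)·k = 848 + 50×1180 = 848 + 59000 = 59848

59848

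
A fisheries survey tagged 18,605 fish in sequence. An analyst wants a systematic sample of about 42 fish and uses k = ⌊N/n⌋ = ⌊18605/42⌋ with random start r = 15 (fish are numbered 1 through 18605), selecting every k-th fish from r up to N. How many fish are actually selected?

43

k = ⌊18605/42⌋ = 442
Achieved size = ⌊(18605 − 15)/442⌋ + 1 = ⌊18590/442⌋ + 1 = 42 + 1 = 43
(last selection: 15 + 42×442 = 18579 ≤ 18605; next would be 19021 > 18605)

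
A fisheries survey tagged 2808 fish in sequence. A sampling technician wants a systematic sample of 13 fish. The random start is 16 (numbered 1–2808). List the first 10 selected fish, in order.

k = N/n = 2808/13 = 216
fish 1: 16
fish 2: 16 + 216 = 232
fish 3: 232 + 216 = 448
fish 4: 448 + 216 = 664
fish 5: 664 + 216 = 880
fish 6: 880 + 216 = 1096
fish 7: 1096 + 216 = 1312
fish 8: 1312 + 216 = 1528
fish 9: 1528 + 216 = 1744
fish 10: 1744 + 216 = 1960

16, 232, 448, 664, 880, 1096, 1312, 1528, 1744, 1960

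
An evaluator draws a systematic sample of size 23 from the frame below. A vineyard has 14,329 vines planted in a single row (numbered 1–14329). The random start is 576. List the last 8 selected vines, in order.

k = N/n = 14329/23 = 623
16th selection = 576 + 15×623 = 9921
17th: 9921 + 623 = 10544
18th: 10544 + 623 = 11167
19th: 11167 + 623 = 11790
20th: 11790 + 623 = 12413
21st: 12413 + 623 = 13036
22nd: 13036 + 623 = 13659
23rd: 13659 + 623 = 14282

9921, 10544, 11167, 11790, 12413, 13036, 13659, 14282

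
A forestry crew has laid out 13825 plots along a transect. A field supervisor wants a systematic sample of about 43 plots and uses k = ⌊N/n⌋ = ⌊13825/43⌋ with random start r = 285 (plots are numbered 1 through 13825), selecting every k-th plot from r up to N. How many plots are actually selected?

k = ⌊13825/43⌋ = 321
Achieved size = ⌊(13825 − 285)/321⌋ + 1 = ⌊13540/321⌋ + 1 = 42 + 1 = 43
(last selection: 285 + 42×321 = 13767 ≤ 13825; next would be 14088 > 13825)

43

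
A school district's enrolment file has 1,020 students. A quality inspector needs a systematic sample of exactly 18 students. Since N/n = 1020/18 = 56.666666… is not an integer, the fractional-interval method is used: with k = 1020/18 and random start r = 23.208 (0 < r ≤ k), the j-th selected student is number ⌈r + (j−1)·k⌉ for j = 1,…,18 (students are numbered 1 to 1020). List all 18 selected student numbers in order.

j=1: r + 0k = 23.208 → ⌈·⌉ = 24
j=2: r + 1k = 79.874666… → ⌈·⌉ = 80
j=3: r + 2k = 136.541333… → ⌈·⌉ = 137
j=4: r + 3k = 193.208 → ⌈·⌉ = 194
j=5: r + 4k = 249.874666… → ⌈·⌉ = 250
j=6: r + 5k = 306.541333… → ⌈·⌉ = 307
j=7: r + 6k = 363.208 → ⌈·⌉ = 364
j=8: r + 7k = 419.874666… → ⌈·⌉ = 420
j=9: r + 8k = 476.541333… → ⌈·⌉ = 477
j=10: r + 9k = 533.208 → ⌈·⌉ = 534
j=11: r + 10k = 589.874666… → ⌈·⌉ = 590
j=12: r + 11k = 646.541333… → ⌈·⌉ = 647
j=13: r + 12k = 703.208 → ⌈·⌉ = 704
j=14: r + 13k = 759.874666… → ⌈·⌉ = 760
j=15: r + 14k = 816.541333… → ⌈·⌉ = 817
j=16: r + 15k = 873.208 → ⌈·⌉ = 874
j=17: r + 16k = 929.874666… → ⌈·⌉ = 930
j=18: r + 17k = 986.541333… → ⌈·⌉ = 987

24, 80, 137, 194, 250, 307, 364, 420, 477, 534, 590, 647, 704, 760, 817, 874, 930, 987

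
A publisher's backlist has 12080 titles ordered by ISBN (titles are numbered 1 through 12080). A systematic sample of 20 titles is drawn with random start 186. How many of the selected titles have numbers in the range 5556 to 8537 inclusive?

5

k = 12080/20 = 604
First selection ≥ 5556: 186 + ⌈(5556−186)/604⌉·604 = 186 + 9×604 = 5622
Last selection ≤ 8537: 186 + ⌊(8537−186)/604⌋·604 = 186 + 13×604 = 8038
Count = 13 − 9 + 1 = 5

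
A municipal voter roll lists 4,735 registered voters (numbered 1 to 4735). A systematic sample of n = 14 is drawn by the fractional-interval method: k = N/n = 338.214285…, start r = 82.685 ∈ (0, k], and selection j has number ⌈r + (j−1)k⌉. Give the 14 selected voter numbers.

j=1: r + 0k = 82.685 → ⌈·⌉ = 83
j=2: r + 1k = 420.899285… → ⌈·⌉ = 421
j=3: r + 2k = 759.113571… → ⌈·⌉ = 760
j=4: r + 3k = 1097.327857… → ⌈·⌉ = 1098
j=5: r + 4k = 1435.542142… → ⌈·⌉ = 1436
j=6: r + 5k = 1773.756428… → ⌈·⌉ = 1774
j=7: r + 6k = 2111.970714… → ⌈·⌉ = 2112
j=8: r + 7k = 2450.185 → ⌈·⌉ = 2451
j=9: r + 8k = 2788.399285… → ⌈·⌉ = 2789
j=10: r + 9k = 3126.613571… → ⌈·⌉ = 3127
j=11: r + 10k = 3464.827857… → ⌈·⌉ = 3465
j=12: r + 11k = 3803.042142… → ⌈·⌉ = 3804
j=13: r + 12k = 4141.256428… → ⌈·⌉ = 4142
j=14: r + 13k = 4479.470714… → ⌈·⌉ = 4480

83, 421, 760, 1098, 1436, 1774, 2112, 2451, 2789, 3127, 3465, 3804, 4142, 4480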